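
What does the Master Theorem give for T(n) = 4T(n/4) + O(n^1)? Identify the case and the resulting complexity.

Master Theorem for T(n) = 4T(n/4) + O(n^1):

a = 4, b = 4, c = 1
log_b(a) = log_4(4) = 1.0000

Case 2: c = 1 = log_4(4) = 1.0000
T(n) = O(n^1 log n) = O(n log n)

For T(n) = 4T(n/4) + O(n^1): log_4(4) = 1.0000. This is Case 2 of the Master Theorem (c = log_b(a), equal work at all levels), giving O(n log n).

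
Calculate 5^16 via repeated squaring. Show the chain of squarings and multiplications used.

Computing 5^16 by squaring (build up from 5^1; each line after the first costs one multiplication):

5^1 = 5
5^2 = (5^1)^2 = 5^2 = 25
5^4 = (5^2)^2 = 25^2 = 625
5^8 = (5^4)^2 = 625^2 = 390625
5^16 = (5^8)^2 = 390625^2 = 152587890625

Result: 152587890625
Multiplications needed: 4 (4 lines after 5^1)

5^16 = 152587890625. Using exponentiation by squaring, this requires 4 multiplications. The key idea: if the exponent is even, square the half-power; if odd, multiply by the base once.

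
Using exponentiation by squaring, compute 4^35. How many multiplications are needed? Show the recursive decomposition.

Computing 4^35 by squaring (build up from 4^1; each line after the first costs one multiplication):

4^1 = 4
4^2 = (4^1)^2 = 4^2 = 16
4^4 = (4^2)^2 = 16^2 = 256
4^8 = (4^4)^2 = 256^2 = 65536
4^16 = (4^8)^2 = 65536^2 = 4294967296
4^17 = 4 * 4^16 = 4 * 4294967296 = 17179869184
4^34 = (4^17)^2 = 17179869184^2 = 295147905179352825856
4^35 = 4 * 4^34 = 4 * 295147905179352825856 = 1180591620717411303424

Result: 1180591620717411303424
Multiplications needed: 7 (7 lines after 4^1)

4^35 = 1180591620717411303424. Using exponentiation by squaring, this requires 7 multiplications. The key idea: if the exponent is even, square the half-power; if odd, multiply by the base once.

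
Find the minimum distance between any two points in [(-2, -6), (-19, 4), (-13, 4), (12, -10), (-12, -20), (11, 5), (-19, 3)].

Computing all pairwise distances among 7 points:

d((-2, -6), (-19, 4)) = 19.7231
d((-2, -6), (-13, 4)) = 14.8661
d((-2, -6), (12, -10)) = 14.5602
d((-2, -6), (-12, -20)) = 17.2047
d((-2, -6), (11, 5)) = 17.0294
d((-2, -6), (-19, 3)) = 19.2354
d((-19, 4), (-13, 4)) = 6.0
d((-19, 4), (12, -10)) = 34.0147
d((-19, 4), (-12, -20)) = 25.0
d((-19, 4), (11, 5)) = 30.0167
d((-19, 4), (-19, 3)) = 1.0 <-- minimum
d((-13, 4), (12, -10)) = 28.6531
d((-13, 4), (-12, -20)) = 24.0208
d((-13, 4), (11, 5)) = 24.0208
d((-13, 4), (-19, 3)) = 6.0828
d((12, -10), (-12, -20)) = 26.0
d((12, -10), (11, 5)) = 15.0333
d((12, -10), (-19, 3)) = 33.6155
d((-12, -20), (11, 5)) = 33.9706
d((-12, -20), (-19, 3)) = 24.0416
d((11, 5), (-19, 3)) = 30.0666

Closest pair: (-19, 4) and (-19, 3) with distance 1.0

The closest pair is (-19, 4) and (-19, 3) with Euclidean distance 1.0. For 7 points, brute-force pairwise comparison is shown above. For large n, the divide-and-conquer algorithm (sort by x, recurse on halves, check the dividing strip) achieves O(n log n).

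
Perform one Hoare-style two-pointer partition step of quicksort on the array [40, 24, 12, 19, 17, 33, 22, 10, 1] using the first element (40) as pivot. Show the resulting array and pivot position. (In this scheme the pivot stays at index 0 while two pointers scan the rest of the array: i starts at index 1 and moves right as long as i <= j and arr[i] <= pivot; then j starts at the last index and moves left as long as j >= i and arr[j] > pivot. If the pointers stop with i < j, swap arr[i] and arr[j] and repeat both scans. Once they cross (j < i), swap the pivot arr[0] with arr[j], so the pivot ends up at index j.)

Hoare-style two-pointer partition with pivot = 40:

Initial array: [40, 24, 12, 19, 17, 33, 22, 10, 1]

Pointers start at i = 1, j = 8.
i ends at 9, j ends at 8: the pointers have crossed (j < i), so scanning stops.

Swap pivot arr[0] with arr[8] to place pivot at position 8: [1, 24, 12, 19, 17, 33, 22, 10, 40]
Pivot position: 8

After partitioning with pivot 40, the array becomes [1, 24, 12, 19, 17, 33, 22, 10, 40]. The pivot is placed at index 8. All elements to the left of the pivot are <= 40, and all elements to the right are > 40.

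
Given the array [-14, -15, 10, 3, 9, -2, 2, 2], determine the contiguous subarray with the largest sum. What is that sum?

Using Kadane's algorithm on [-14, -15, 10, 3, 9, -2, 2, 2]:

Scanning through the array:
Position 1 (value -15): max_ending_here = -15, max_so_far = -14
Position 2 (value 10): max_ending_here = 10, max_so_far = 10
Position 3 (value 3): max_ending_here = 13, max_so_far = 13
Position 4 (value 9): max_ending_here = 22, max_so_far = 22
Position 5 (value -2): max_ending_here = 20, max_so_far = 22
Position 6 (value 2): max_ending_here = 22, max_so_far = 22
Position 7 (value 2): max_ending_here = 24, max_so_far = 24

Maximum subarray: [10, 3, 9, -2, 2, 2]
Maximum sum: 24

The maximum subarray is [10, 3, 9, -2, 2, 2] with sum 24. This subarray runs from index 2 to index 7.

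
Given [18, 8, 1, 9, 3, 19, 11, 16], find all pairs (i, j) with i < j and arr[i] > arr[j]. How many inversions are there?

Finding inversions in [18, 8, 1, 9, 3, 19, 11, 16]:

(0, 1): arr[0]=18 > arr[1]=8
(0, 2): arr[0]=18 > arr[2]=1
(0, 3): arr[0]=18 > arr[3]=9
(0, 4): arr[0]=18 > arr[4]=3
(0, 6): arr[0]=18 > arr[6]=11
(0, 7): arr[0]=18 > arr[7]=16
(1, 2): arr[1]=8 > arr[2]=1
(1, 4): arr[1]=8 > arr[4]=3
(3, 4): arr[3]=9 > arr[4]=3
(5, 6): arr[5]=19 > arr[6]=11
(5, 7): arr[5]=19 > arr[7]=16

Total inversions: 11

The array has 11 inversion(s): (0,1), (0,2), (0,3), (0,4), (0,6), (0,7), (1,2), (1,4), (3,4), (5,6), (5,7). Each pair (i,j) satisfies i < j and arr[i] > arr[j].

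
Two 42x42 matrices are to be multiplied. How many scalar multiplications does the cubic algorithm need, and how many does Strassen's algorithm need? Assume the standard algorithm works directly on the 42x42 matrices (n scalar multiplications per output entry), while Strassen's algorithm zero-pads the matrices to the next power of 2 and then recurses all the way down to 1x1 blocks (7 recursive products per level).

Matrix multiplication for 42x42 matrices:

Strassen's algorithm requires power-of-2 dimensions. Pad 42x42 to 64x64 (next power of 2).

Standard algorithm: 42^3 = 74088 multiplications
Strassen's algorithm: 7^(log2(64)) = 7^6 = 117649 multiplications
Difference: 74088 - 117649 = -43561 (Strassen uses MORE here due to padding overhead — for small or just-over-power-of-2 n, padding can outweigh the per-level savings)

Standard: 74088 multiplications (42^3). Strassen: 117649 multiplications (7^6, after padding to 64x64). Strassen reduces 8 recursive multiplications to 7 at each level.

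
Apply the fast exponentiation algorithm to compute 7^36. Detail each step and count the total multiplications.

Computing 7^36 by squaring (build up from 7^1; each line after the first costs one multiplication):

7^1 = 7
7^2 = (7^1)^2 = 7^2 = 49
7^4 = (7^2)^2 = 49^2 = 2401
7^8 = (7^4)^2 = 2401^2 = 5764801
7^9 = 7 * 7^8 = 7 * 5764801 = 40353607
7^18 = (7^9)^2 = 40353607^2 = 1628413597910449
7^36 = (7^18)^2 = 1628413597910449^2 = 2651730845859653471779023381601

Result: 2651730845859653471779023381601
Multiplications needed: 6 (6 lines after 7^1)

7^36 = 2651730845859653471779023381601. Using exponentiation by squaring, this requires 6 multiplications. The key idea: if the exponent is even, square the half-power; if odd, multiply by the base once.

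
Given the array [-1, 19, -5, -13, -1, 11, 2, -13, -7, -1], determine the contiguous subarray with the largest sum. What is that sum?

Using Kadane's algorithm on [-1, 19, -5, -13, -1, 11, 2, -13, -7, -1]:

Scanning through the array:
Position 1 (value 19): max_ending_here = 19, max_so_far = 19
Position 2 (value -5): max_ending_here = 14, max_so_far = 19
Position 3 (value -13): max_ending_here = 1, max_so_far = 19
Position 4 (value -1): max_ending_here = 0, max_so_far = 19
Position 5 (value 11): max_ending_here = 11, max_so_far = 19
Position 6 (value 2): max_ending_here = 13, max_so_far = 19
Position 7 (value -13): max_ending_here = 0, max_so_far = 19
Position 8 (value -7): max_ending_here = -7, max_so_far = 19
Position 9 (value -1): max_ending_here = -1, max_so_far = 19

Maximum subarray: [19]
Maximum sum: 19

The maximum subarray is [19] with sum 19. This subarray runs from index 1 to index 1.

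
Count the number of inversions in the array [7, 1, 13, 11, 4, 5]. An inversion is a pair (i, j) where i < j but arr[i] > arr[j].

Finding inversions in [7, 1, 13, 11, 4, 5]:

(0, 1): arr[0]=7 > arr[1]=1
(0, 4): arr[0]=7 > arr[4]=4
(0, 5): arr[0]=7 > arr[5]=5
(2, 3): arr[2]=13 > arr[3]=11
(2, 4): arr[2]=13 > arr[4]=4
(2, 5): arr[2]=13 > arr[5]=5
(3, 4): arr[3]=11 > arr[4]=4
(3, 5): arr[3]=11 > arr[5]=5

Total inversions: 8

The array has 8 inversion(s): (0,1), (0,4), (0,5), (2,3), (2,4), (2,5), (3,4), (3,5). Each pair (i,j) satisfies i < j and arr[i] > arr[j].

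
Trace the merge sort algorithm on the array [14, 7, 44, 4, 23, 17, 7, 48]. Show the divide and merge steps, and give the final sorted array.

Merge sort trace:

Split: [14, 7, 44, 4, 23, 17, 7, 48] -> [14, 7, 44, 4] and [23, 17, 7, 48]
  Split: [14, 7, 44, 4] -> [14, 7] and [44, 4]
    Split: [14, 7] -> [14] and [7]
    Merge: [14] + [7] -> [7, 14]
    Split: [44, 4] -> [44] and [4]
    Merge: [44] + [4] -> [4, 44]
  Merge: [7, 14] + [4, 44] -> [4, 7, 14, 44]
  Split: [23, 17, 7, 48] -> [23, 17] and [7, 48]
    Split: [23, 17] -> [23] and [17]
    Merge: [23] + [17] -> [17, 23]
    Split: [7, 48] -> [7] and [48]
    Merge: [7] + [48] -> [7, 48]
  Merge: [17, 23] + [7, 48] -> [7, 17, 23, 48]
Merge: [4, 7, 14, 44] + [7, 17, 23, 48] -> [4, 7, 7, 14, 17, 23, 44, 48]

Final sorted array: [4, 7, 7, 14, 17, 23, 44, 48]

The merge sort proceeds by recursively splitting the array and merging sorted halves.
After all merges, the sorted array is [4, 7, 7, 14, 17, 23, 44, 48].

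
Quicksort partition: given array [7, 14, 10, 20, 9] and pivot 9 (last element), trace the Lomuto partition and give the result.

Lomuto partition with pivot = 9:

Initial array: [7, 14, 10, 20, 9]

arr[0]=7 <= 9: swap with position 0, array becomes [7, 14, 10, 20, 9]
arr[1]=14 > 9: no swap
arr[2]=10 > 9: no swap
arr[3]=20 > 9: no swap

Place pivot at position 1: [7, 9, 10, 20, 14]
Pivot position: 1

After partitioning with pivot 9, the array becomes [7, 9, 10, 20, 14]. The pivot is placed at index 1. All elements to the left of the pivot are <= 9, and all elements to the right are > 9.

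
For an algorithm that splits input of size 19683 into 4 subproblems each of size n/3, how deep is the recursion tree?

For divide and conquer with division factor 3:

Problem sizes at each level:
Level 0: 19683
Level 1: 6561
Level 2: 2187
Level 3: 729
Level 4: 243
Level 5: 81
Level 6: 27
Level 7: 9
Level 8: 3
Level 9: 1

The root is level 0 and the size-1 base case is level 9 (the tree spans levels 0 through 9, i.e. 10 levels counting the root), so the depth is the number of divisions: log_3(19683) = 9

The recursion tree depth is log_3(19683) = 9. At each level, the problem size is divided by 3, so it takes 9 divisions to reduce to a base case of size 1. The algorithm makes 4 recursive calls at each level.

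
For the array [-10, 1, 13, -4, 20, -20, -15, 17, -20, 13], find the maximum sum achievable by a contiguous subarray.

Using Kadane's algorithm on [-10, 1, 13, -4, 20, -20, -15, 17, -20, 13]:

Scanning through the array:
Position 1 (value 1): max_ending_here = 1, max_so_far = 1
Position 2 (value 13): max_ending_here = 14, max_so_far = 14
Position 3 (value -4): max_ending_here = 10, max_so_far = 14
Position 4 (value 20): max_ending_here = 30, max_so_far = 30
Position 5 (value -20): max_ending_here = 10, max_so_far = 30
Position 6 (value -15): max_ending_here = -5, max_so_far = 30
Position 7 (value 17): max_ending_here = 17, max_so_far = 30
Position 8 (value -20): max_ending_here = -3, max_so_far = 30
Position 9 (value 13): max_ending_here = 13, max_so_far = 30

Maximum subarray: [1, 13, -4, 20]
Maximum sum: 30

The maximum subarray is [1, 13, -4, 20] with sum 30. This subarray runs from index 1 to index 4.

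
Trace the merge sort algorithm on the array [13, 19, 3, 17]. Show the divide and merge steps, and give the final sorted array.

Merge sort trace:

Split: [13, 19, 3, 17] -> [13, 19] and [3, 17]
  Split: [13, 19] -> [13] and [19]
  Merge: [13] + [19] -> [13, 19]
  Split: [3, 17] -> [3] and [17]
  Merge: [3] + [17] -> [3, 17]
Merge: [13, 19] + [3, 17] -> [3, 13, 17, 19]

Final sorted array: [3, 13, 17, 19]

The merge sort proceeds by recursively splitting the array and merging sorted halves.
After all merges, the sorted array is [3, 13, 17, 19].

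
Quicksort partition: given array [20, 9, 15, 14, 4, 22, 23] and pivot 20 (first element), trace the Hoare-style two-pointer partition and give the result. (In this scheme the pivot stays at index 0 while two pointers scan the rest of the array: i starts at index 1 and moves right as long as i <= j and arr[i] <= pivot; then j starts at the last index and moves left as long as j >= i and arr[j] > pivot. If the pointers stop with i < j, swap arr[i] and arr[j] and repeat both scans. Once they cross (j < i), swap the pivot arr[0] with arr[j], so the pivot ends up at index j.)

Hoare-style two-pointer partition with pivot = 20:

Initial array: [20, 9, 15, 14, 4, 22, 23]

Pointers start at i = 1, j = 6.
i ends at 5, j ends at 4: the pointers have crossed (j < i), so scanning stops.

Swap pivot arr[0] with arr[4] to place pivot at position 4: [4, 9, 15, 14, 20, 22, 23]
Pivot position: 4

After partitioning with pivot 20, the array becomes [4, 9, 15, 14, 20, 22, 23]. The pivot is placed at index 4. All elements to the left of the pivot are <= 20, and all elements to the right are > 20.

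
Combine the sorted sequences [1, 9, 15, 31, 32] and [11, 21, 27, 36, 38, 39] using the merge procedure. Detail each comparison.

Merging process:

Compare 1 vs 11: take 1 from left. Merged: [1]
Compare 9 vs 11: take 9 from left. Merged: [1, 9]
Compare 15 vs 11: take 11 from right. Merged: [1, 9, 11]
Compare 15 vs 21: take 15 from left. Merged: [1, 9, 11, 15]
Compare 31 vs 21: take 21 from right. Merged: [1, 9, 11, 15, 21]
Compare 31 vs 27: take 27 from right. Merged: [1, 9, 11, 15, 21, 27]
Compare 31 vs 36: take 31 from left. Merged: [1, 9, 11, 15, 21, 27, 31]
Compare 32 vs 36: take 32 from left. Merged: [1, 9, 11, 15, 21, 27, 31, 32]
Append remaining from right: [36, 38, 39]. Merged: [1, 9, 11, 15, 21, 27, 31, 32, 36, 38, 39]

Final merged array: [1, 9, 11, 15, 21, 27, 31, 32, 36, 38, 39]
Total comparisons: 8

The merged array is [1, 9, 11, 15, 21, 27, 31, 32, 36, 38, 39], requiring 8 comparisons. The merge step runs in O(n) time where n is the total number of elements.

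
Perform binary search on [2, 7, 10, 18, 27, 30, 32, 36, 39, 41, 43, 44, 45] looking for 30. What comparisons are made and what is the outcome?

Binary search for 30 in [2, 7, 10, 18, 27, 30, 32, 36, 39, 41, 43, 44, 45]:

lo=0, hi=12, mid=6, arr[mid]=32 -> 32 > 30, search left half
lo=0, hi=5, mid=2, arr[mid]=10 -> 10 < 30, search right half
lo=3, hi=5, mid=4, arr[mid]=27 -> 27 < 30, search right half
lo=5, hi=5, mid=5, arr[mid]=30 -> Found target at index 5!

Binary search finds 30 at index 5 after 4 comparisons. The search repeatedly halves the search space by comparing with the middle element.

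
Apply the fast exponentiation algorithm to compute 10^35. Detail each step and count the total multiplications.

Computing 10^35 by squaring (build up from 10^1; each line after the first costs one multiplication):

10^1 = 10
10^2 = (10^1)^2 = 10^2 = 100
10^4 = (10^2)^2 = 100^2 = 10000
10^8 = (10^4)^2 = 10000^2 = 100000000
10^16 = (10^8)^2 = 100000000^2 = 10000000000000000
10^17 = 10 * 10^16 = 10 * 10000000000000000 = 100000000000000000
10^34 = (10^17)^2 = 100000000000000000^2 = 10000000000000000000000000000000000
10^35 = 10 * 10^34 = 10 * 10000000000000000000000000000000000 = 100000000000000000000000000000000000

Result: 100000000000000000000000000000000000
Multiplications needed: 7 (7 lines after 10^1)

10^35 = 100000000000000000000000000000000000. Using exponentiation by squaring, this requires 7 multiplications. The key idea: if the exponent is even, square the half-power; if odd, multiply by the base once.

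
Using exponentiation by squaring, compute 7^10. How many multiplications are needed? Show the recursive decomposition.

Computing 7^10 by squaring (build up from 7^1; each line after the first costs one multiplication):

7^1 = 7
7^2 = (7^1)^2 = 7^2 = 49
7^4 = (7^2)^2 = 49^2 = 2401
7^5 = 7 * 7^4 = 7 * 2401 = 16807
7^10 = (7^5)^2 = 16807^2 = 282475249

Result: 282475249
Multiplications needed: 4 (4 lines after 7^1)

7^10 = 282475249. Using exponentiation by squaring, this requires 4 multiplications. The key idea: if the exponent is even, square the half-power; if odd, multiply by the base once.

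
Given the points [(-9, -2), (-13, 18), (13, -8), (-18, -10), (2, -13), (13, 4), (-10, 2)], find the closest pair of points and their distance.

Computing all pairwise distances among 7 points:

d((-9, -2), (-13, 18)) = 20.3961
d((-9, -2), (13, -8)) = 22.8035
d((-9, -2), (-18, -10)) = 12.0416
d((-9, -2), (2, -13)) = 15.5563
d((-9, -2), (13, 4)) = 22.8035
d((-9, -2), (-10, 2)) = 4.1231 <-- minimum
d((-13, 18), (13, -8)) = 36.7696
d((-13, 18), (-18, -10)) = 28.4429
d((-13, 18), (2, -13)) = 34.4384
d((-13, 18), (13, 4)) = 29.5296
d((-13, 18), (-10, 2)) = 16.2788
d((13, -8), (-18, -10)) = 31.0644
d((13, -8), (2, -13)) = 12.083
d((13, -8), (13, 4)) = 12.0
d((13, -8), (-10, 2)) = 25.0799
d((-18, -10), (2, -13)) = 20.2237
d((-18, -10), (13, 4)) = 34.0147
d((-18, -10), (-10, 2)) = 14.4222
d((2, -13), (13, 4)) = 20.2485
d((2, -13), (-10, 2)) = 19.2094
d((13, 4), (-10, 2)) = 23.0868

Closest pair: (-9, -2) and (-10, 2) with distance 4.1231

The closest pair is (-9, -2) and (-10, 2) with Euclidean distance 4.1231. For 7 points, brute-force pairwise comparison is shown above. For large n, the divide-and-conquer algorithm (sort by x, recurse on halves, check the dividing strip) achieves O(n log n).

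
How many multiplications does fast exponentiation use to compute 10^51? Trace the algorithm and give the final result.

Computing 10^51 by squaring (build up from 10^1; each line after the first costs one multiplication):

10^1 = 10
10^2 = (10^1)^2 = 10^2 = 100
10^3 = 10 * 10^2 = 10 * 100 = 1000
10^6 = (10^3)^2 = 1000^2 = 1000000
10^12 = (10^6)^2 = 1000000^2 = 1000000000000
10^24 = (10^12)^2 = 1000000000000^2 = 1000000000000000000000000
10^25 = 10 * 10^24 = 10 * 1000000000000000000000000 = 10000000000000000000000000
10^50 = (10^25)^2 = 10000000000000000000000000^2 = 100000000000000000000000000000000000000000000000000
10^51 = 10 * 10^50 = 10 * 100000000000000000000000000000000000000000000000000 = 1000000000000000000000000000000000000000000000000000

Result: 1000000000000000000000000000000000000000000000000000
Multiplications needed: 8 (8 lines after 10^1)

10^51 = 1000000000000000000000000000000000000000000000000000. Using exponentiation by squaring, this requires 8 multiplications. The key idea: if the exponent is even, square the half-power; if odd, multiply by the base once.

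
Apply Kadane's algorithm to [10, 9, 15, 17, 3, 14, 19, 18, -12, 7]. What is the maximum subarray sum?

Using Kadane's algorithm on [10, 9, 15, 17, 3, 14, 19, 18, -12, 7]:

Scanning through the array:
Position 1 (value 9): max_ending_here = 19, max_so_far = 19
Position 2 (value 15): max_ending_here = 34, max_so_far = 34
Position 3 (value 17): max_ending_here = 51, max_so_far = 51
Position 4 (value 3): max_ending_here = 54, max_so_far = 54
Position 5 (value 14): max_ending_here = 68, max_so_far = 68
Position 6 (value 19): max_ending_here = 87, max_so_far = 87
Position 7 (value 18): max_ending_here = 105, max_so_far = 105
Position 8 (value -12): max_ending_here = 93, max_so_far = 105
Position 9 (value 7): max_ending_here = 100, max_so_far = 105

Maximum subarray: [10, 9, 15, 17, 3, 14, 19, 18]
Maximum sum: 105

The maximum subarray is [10, 9, 15, 17, 3, 14, 19, 18] with sum 105. This subarray runs from index 0 to index 7.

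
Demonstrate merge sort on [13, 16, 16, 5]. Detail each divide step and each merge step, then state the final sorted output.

Merge sort trace:

Split: [13, 16, 16, 5] -> [13, 16] and [16, 5]
  Split: [13, 16] -> [13] and [16]
  Merge: [13] + [16] -> [13, 16]
  Split: [16, 5] -> [16] and [5]
  Merge: [16] + [5] -> [5, 16]
Merge: [13, 16] + [5, 16] -> [5, 13, 16, 16]

Final sorted array: [5, 13, 16, 16]

The merge sort proceeds by recursively splitting the array and merging sorted halves.
After all merges, the sorted array is [5, 13, 16, 16].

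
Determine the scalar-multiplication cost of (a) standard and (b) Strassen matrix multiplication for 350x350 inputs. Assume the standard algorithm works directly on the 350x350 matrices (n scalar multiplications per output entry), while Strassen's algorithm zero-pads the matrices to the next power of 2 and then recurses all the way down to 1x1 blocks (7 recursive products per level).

Matrix multiplication for 350x350 matrices:

Strassen's algorithm requires power-of-2 dimensions. Pad 350x350 to 512x512 (next power of 2).

Standard algorithm: 350^3 = 42875000 multiplications
Strassen's algorithm: 7^(log2(512)) = 7^9 = 40353607 multiplications
Savings: 42875000 - 40353607 = 2521393 multiplications

Standard: 42875000 multiplications (350^3). Strassen: 40353607 multiplications (7^9, after padding to 512x512). Strassen reduces 8 recursive multiplications to 7 at each level.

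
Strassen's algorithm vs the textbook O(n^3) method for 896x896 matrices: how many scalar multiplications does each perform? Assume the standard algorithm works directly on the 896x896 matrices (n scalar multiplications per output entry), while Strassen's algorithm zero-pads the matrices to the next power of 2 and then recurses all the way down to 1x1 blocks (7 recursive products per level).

Matrix multiplication for 896x896 matrices:

Strassen's algorithm requires power-of-2 dimensions. Pad 896x896 to 1024x1024 (next power of 2).

Standard algorithm: 896^3 = 719323136 multiplications
Strassen's algorithm: 7^(log2(1024)) = 7^10 = 282475249 multiplications
Savings: 719323136 - 282475249 = 436847887 multiplications

Standard: 719323136 multiplications (896^3). Strassen: 282475249 multiplications (7^10, after padding to 1024x1024). Strassen reduces 8 recursive multiplications to 7 at each level.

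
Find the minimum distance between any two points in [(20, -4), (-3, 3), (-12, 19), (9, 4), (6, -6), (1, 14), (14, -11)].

Computing all pairwise distances among 7 points:

d((20, -4), (-3, 3)) = 24.0416
d((20, -4), (-12, 19)) = 39.4081
d((20, -4), (9, 4)) = 13.6015
d((20, -4), (6, -6)) = 14.1421
d((20, -4), (1, 14)) = 26.1725
d((20, -4), (14, -11)) = 9.2195 <-- minimum
d((-3, 3), (-12, 19)) = 18.3576
d((-3, 3), (9, 4)) = 12.0416
d((-3, 3), (6, -6)) = 12.7279
d((-3, 3), (1, 14)) = 11.7047
d((-3, 3), (14, -11)) = 22.0227
d((-12, 19), (9, 4)) = 25.807
d((-12, 19), (6, -6)) = 30.8058
d((-12, 19), (1, 14)) = 13.9284
d((-12, 19), (14, -11)) = 39.6989
d((9, 4), (6, -6)) = 10.4403
d((9, 4), (1, 14)) = 12.8062
d((9, 4), (14, -11)) = 15.8114
d((6, -6), (1, 14)) = 20.6155
d((6, -6), (14, -11)) = 9.434
d((1, 14), (14, -11)) = 28.178

Closest pair: (20, -4) and (14, -11) with distance 9.2195

The closest pair is (20, -4) and (14, -11) with Euclidean distance 9.2195. For 7 points, brute-force pairwise comparison is shown above. For large n, the divide-and-conquer algorithm (sort by x, recurse on halves, check the dividing strip) achieves O(n log n).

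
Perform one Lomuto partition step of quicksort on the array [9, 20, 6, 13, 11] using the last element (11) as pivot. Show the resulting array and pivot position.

Lomuto partition with pivot = 11:

Initial array: [9, 20, 6, 13, 11]

arr[0]=9 <= 11: swap with position 0, array becomes [9, 20, 6, 13, 11]
arr[1]=20 > 11: no swap
arr[2]=6 <= 11: swap with position 1, array becomes [9, 6, 20, 13, 11]
arr[3]=13 > 11: no swap

Place pivot at position 2: [9, 6, 11, 13, 20]
Pivot position: 2

After partitioning with pivot 11, the array becomes [9, 6, 11, 13, 20]. The pivot is placed at index 2. All elements to the left of the pivot are <= 11, and all elements to the right are > 11.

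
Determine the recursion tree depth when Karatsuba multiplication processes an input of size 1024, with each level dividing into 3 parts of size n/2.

For divide and conquer with division factor 2:

Problem sizes at each level:
Level 0: 1024
Level 1: 512
Level 2: 256
Level 3: 128
Level 4: 64
Level 5: 32
Level 6: 16
Level 7: 8
Level 8: 4
Level 9: 2
Level 10: 1

The root is level 0 and the size-1 base case is level 10 (the tree spans levels 0 through 10, i.e. 11 levels counting the root), so the depth is the number of divisions: log_2(1024) = 10

The recursion tree depth is log_2(1024) = 10. At each level, the problem size is divided by 2, so it takes 10 divisions to reduce to a base case of size 1. The algorithm makes 3 recursive calls at each level.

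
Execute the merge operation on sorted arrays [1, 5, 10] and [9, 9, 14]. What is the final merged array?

Merging process:

Compare 1 vs 9: take 1 from left. Merged: [1]
Compare 5 vs 9: take 5 from left. Merged: [1, 5]
Compare 10 vs 9: take 9 from right. Merged: [1, 5, 9]
Compare 10 vs 9: take 9 from right. Merged: [1, 5, 9, 9]
Compare 10 vs 14: take 10 from left. Merged: [1, 5, 9, 9, 10]
Append remaining from right: [14]. Merged: [1, 5, 9, 9, 10, 14]

Final merged array: [1, 5, 9, 9, 10, 14]
Total comparisons: 5

The merged array is [1, 5, 9, 9, 10, 14], requiring 5 comparisons. The merge step runs in O(n) time where n is the total number of elements.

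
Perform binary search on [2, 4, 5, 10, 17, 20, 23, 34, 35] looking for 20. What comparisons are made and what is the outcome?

Binary search for 20 in [2, 4, 5, 10, 17, 20, 23, 34, 35]:

lo=0, hi=8, mid=4, arr[mid]=17 -> 17 < 20, search right half
lo=5, hi=8, mid=6, arr[mid]=23 -> 23 > 20, search left half
lo=5, hi=5, mid=5, arr[mid]=20 -> Found target at index 5!

Binary search finds 20 at index 5 after 3 comparisons. The search repeatedly halves the search space by comparing with the middle element.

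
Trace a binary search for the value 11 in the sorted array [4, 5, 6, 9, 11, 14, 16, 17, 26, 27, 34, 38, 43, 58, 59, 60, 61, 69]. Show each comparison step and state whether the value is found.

Binary search for 11 in [4, 5, 6, 9, 11, 14, 16, 17, 26, 27, 34, 38, 43, 58, 59, 60, 61, 69]:

lo=0, hi=17, mid=8, arr[mid]=26 -> 26 > 11, search left half
lo=0, hi=7, mid=3, arr[mid]=9 -> 9 < 11, search right half
lo=4, hi=7, mid=5, arr[mid]=14 -> 14 > 11, search left half
lo=4, hi=4, mid=4, arr[mid]=11 -> Found target at index 4!

Binary search finds 11 at index 4 after 4 comparisons. The search repeatedly halves the search space by comparing with the middle element.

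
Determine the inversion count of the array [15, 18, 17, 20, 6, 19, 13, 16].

Finding inversions in [15, 18, 17, 20, 6, 19, 13, 16]:

(0, 4): arr[0]=15 > arr[4]=6
(0, 6): arr[0]=15 > arr[6]=13
(1, 2): arr[1]=18 > arr[2]=17
(1, 4): arr[1]=18 > arr[4]=6
(1, 6): arr[1]=18 > arr[6]=13
(1, 7): arr[1]=18 > arr[7]=16
(2, 4): arr[2]=17 > arr[4]=6
(2, 6): arr[2]=17 > arr[6]=13
(2, 7): arr[2]=17 > arr[7]=16
(3, 4): arr[3]=20 > arr[4]=6
(3, 5): arr[3]=20 > arr[5]=19
(3, 6): arr[3]=20 > arr[6]=13
(3, 7): arr[3]=20 > arr[7]=16
(5, 6): arr[5]=19 > arr[6]=13
(5, 7): arr[5]=19 > arr[7]=16

Total inversions: 15

The array has 15 inversion(s): (0,4), (0,6), (1,2), (1,4), (1,6), (1,7), (2,4), (2,6), (2,7), (3,4), (3,5), (3,6), (3,7), (5,6), (5,7). Each pair (i,j) satisfies i < j and arr[i] > arr[j].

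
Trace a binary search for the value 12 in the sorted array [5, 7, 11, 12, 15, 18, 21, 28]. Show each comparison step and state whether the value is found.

Binary search for 12 in [5, 7, 11, 12, 15, 18, 21, 28]:

lo=0, hi=7, mid=3, arr[mid]=12 -> Found target at index 3!

Binary search finds 12 at index 3 after 1 comparisons. The search repeatedly halves the search space by comparing with the middle element.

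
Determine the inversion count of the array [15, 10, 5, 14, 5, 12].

Finding inversions in [15, 10, 5, 14, 5, 12]:

(0, 1): arr[0]=15 > arr[1]=10
(0, 2): arr[0]=15 > arr[2]=5
(0, 3): arr[0]=15 > arr[3]=14
(0, 4): arr[0]=15 > arr[4]=5
(0, 5): arr[0]=15 > arr[5]=12
(1, 2): arr[1]=10 > arr[2]=5
(1, 4): arr[1]=10 > arr[4]=5
(3, 4): arr[3]=14 > arr[4]=5
(3, 5): arr[3]=14 > arr[5]=12

Total inversions: 9

The array has 9 inversion(s): (0,1), (0,2), (0,3), (0,4), (0,5), (1,2), (1,4), (3,4), (3,5). Each pair (i,j) satisfies i < j and arr[i] > arr[j].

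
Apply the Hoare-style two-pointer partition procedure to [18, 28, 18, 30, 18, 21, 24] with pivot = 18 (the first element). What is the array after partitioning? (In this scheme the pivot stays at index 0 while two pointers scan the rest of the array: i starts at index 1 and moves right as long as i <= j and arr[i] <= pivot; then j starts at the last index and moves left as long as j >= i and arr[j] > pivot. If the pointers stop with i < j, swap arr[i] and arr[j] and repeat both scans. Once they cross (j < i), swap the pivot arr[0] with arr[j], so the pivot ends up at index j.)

Hoare-style two-pointer partition with pivot = 18:

Initial array: [18, 28, 18, 30, 18, 21, 24]

Pointers start at i = 1, j = 6.
i stops at index 1 (arr[1]=28 > 18), j stops at index 4 (arr[4]=18 <= 18): swap arr[1] and arr[4], array becomes [18, 18, 18, 30, 28, 21, 24]
i ends at 3, j ends at 2: the pointers have crossed (j < i), so scanning stops.

Swap pivot arr[0] with arr[2] to place pivot at position 2: [18, 18, 18, 30, 28, 21, 24]
Pivot position: 2

After partitioning with pivot 18, the array becomes [18, 18, 18, 30, 28, 21, 24]. The pivot is placed at index 2. All elements to the left of the pivot are <= 18, and all elements to the right are > 18.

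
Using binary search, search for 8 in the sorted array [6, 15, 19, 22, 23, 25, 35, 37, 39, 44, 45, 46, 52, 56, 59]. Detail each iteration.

Binary search for 8 in [6, 15, 19, 22, 23, 25, 35, 37, 39, 44, 45, 46, 52, 56, 59]:

lo=0, hi=14, mid=7, arr[mid]=37 -> 37 > 8, search left half
lo=0, hi=6, mid=3, arr[mid]=22 -> 22 > 8, search left half
lo=0, hi=2, mid=1, arr[mid]=15 -> 15 > 8, search left half
lo=0, hi=0, mid=0, arr[mid]=6 -> 6 < 8, search right half
lo=1 > hi=0, target 8 not found

Binary search determines that 8 is not in the array after 4 comparisons. The search space was exhausted without finding the target.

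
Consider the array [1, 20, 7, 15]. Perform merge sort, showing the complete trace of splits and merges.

Merge sort trace:

Split: [1, 20, 7, 15] -> [1, 20] and [7, 15]
  Split: [1, 20] -> [1] and [20]
  Merge: [1] + [20] -> [1, 20]
  Split: [7, 15] -> [7] and [15]
  Merge: [7] + [15] -> [7, 15]
Merge: [1, 20] + [7, 15] -> [1, 7, 15, 20]

Final sorted array: [1, 7, 15, 20]

The merge sort proceeds by recursively splitting the array and merging sorted halves.
After all merges, the sorted array is [1, 7, 15, 20].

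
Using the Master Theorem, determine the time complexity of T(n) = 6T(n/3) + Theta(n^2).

Master Theorem for T(n) = 6T(n/3) + O(n^2):

a = 6, b = 3, c = 2
log_b(a) = log_3(6) = 1.6309

Case 3: c = 2 > log_3(6) = 1.6309
T(n) = O(n^2) = O(n^2)

For T(n) = 6T(n/3) + O(n^2): log_3(6) = 1.6309. This is Case 3 of the Master Theorem (c > log_b(a), work dominated by root), giving O(n^2).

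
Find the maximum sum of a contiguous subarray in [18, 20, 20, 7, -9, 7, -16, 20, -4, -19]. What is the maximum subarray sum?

Using Kadane's algorithm on [18, 20, 20, 7, -9, 7, -16, 20, -4, -19]:

Scanning through the array:
Position 1 (value 20): max_ending_here = 38, max_so_far = 38
Position 2 (value 20): max_ending_here = 58, max_so_far = 58
Position 3 (value 7): max_ending_here = 65, max_so_far = 65
Position 4 (value -9): max_ending_here = 56, max_so_far = 65
Position 5 (value 7): max_ending_here = 63, max_so_far = 65
Position 6 (value -16): max_ending_here = 47, max_so_far = 65
Position 7 (value 20): max_ending_here = 67, max_so_far = 67
Position 8 (value -4): max_ending_here = 63, max_so_far = 67
Position 9 (value -19): max_ending_here = 44, max_so_far = 67

Maximum subarray: [18, 20, 20, 7, -9, 7, -16, 20]
Maximum sum: 67

The maximum subarray is [18, 20, 20, 7, -9, 7, -16, 20] with sum 67. This subarray runs from index 0 to index 7.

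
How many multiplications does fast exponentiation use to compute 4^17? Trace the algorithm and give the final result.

Computing 4^17 by squaring (build up from 4^1; each line after the first costs one multiplication):

4^1 = 4
4^2 = (4^1)^2 = 4^2 = 16
4^4 = (4^2)^2 = 16^2 = 256
4^8 = (4^4)^2 = 256^2 = 65536
4^16 = (4^8)^2 = 65536^2 = 4294967296
4^17 = 4 * 4^16 = 4 * 4294967296 = 17179869184

Result: 17179869184
Multiplications needed: 5 (5 lines after 4^1)

4^17 = 17179869184. Using exponentiation by squaring, this requires 5 multiplications. The key idea: if the exponent is even, square the half-power; if odd, multiply by the base once.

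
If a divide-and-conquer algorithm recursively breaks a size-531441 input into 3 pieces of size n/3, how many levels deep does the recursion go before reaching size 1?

For divide and conquer with division factor 3:

Problem sizes at each level:
Level 0: 531441
Level 1: 177147
Level 2: 59049
Level 3: 19683
Level 4: 6561
Level 5: 2187
Level 6: 729
Level 7: 243
Level 8: 81
Level 9: 27
Level 10: 9
Level 11: 3
Level 12: 1

The root is level 0 and the size-1 base case is level 12 (the tree spans levels 0 through 12, i.e. 13 levels counting the root), so the depth is the number of divisions: log_3(531441) = 12

The recursion tree depth is log_3(531441) = 12. At each level, the problem size is divided by 3, so it takes 12 divisions to reduce to a base case of size 1. The algorithm makes 3 recursive calls at each level.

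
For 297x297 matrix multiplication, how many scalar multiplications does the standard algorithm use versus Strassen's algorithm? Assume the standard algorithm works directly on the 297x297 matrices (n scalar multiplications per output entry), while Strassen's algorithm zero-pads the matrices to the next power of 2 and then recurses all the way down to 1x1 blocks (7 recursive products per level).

Matrix multiplication for 297x297 matrices:

Strassen's algorithm requires power-of-2 dimensions. Pad 297x297 to 512x512 (next power of 2).

Standard algorithm: 297^3 = 26198073 multiplications
Strassen's algorithm: 7^(log2(512)) = 7^9 = 40353607 multiplications
Difference: 26198073 - 40353607 = -14155534 (Strassen uses MORE here due to padding overhead — for small or just-over-power-of-2 n, padding can outweigh the per-level savings)

Standard: 26198073 multiplications (297^3). Strassen: 40353607 multiplications (7^9, after padding to 512x512). Strassen reduces 8 recursive multiplications to 7 at each level.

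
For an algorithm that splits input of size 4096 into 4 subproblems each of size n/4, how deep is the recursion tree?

For divide and conquer with division factor 4:

Problem sizes at each level:
Level 0: 4096
Level 1: 1024
Level 2: 256
Level 3: 64
Level 4: 16
Level 5: 4
Level 6: 1

The root is level 0 and the size-1 base case is level 6 (the tree spans levels 0 through 6, i.e. 7 levels counting the root), so the depth is the number of divisions: log_4(4096) = 6

The recursion tree depth is log_4(4096) = 6. At each level, the problem size is divided by 4, so it takes 6 divisions to reduce to a base case of size 1. The algorithm makes 4 recursive calls at each level.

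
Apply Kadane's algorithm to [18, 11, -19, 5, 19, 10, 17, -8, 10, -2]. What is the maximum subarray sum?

Using Kadane's algorithm on [18, 11, -19, 5, 19, 10, 17, -8, 10, -2]:

Scanning through the array:
Position 1 (value 11): max_ending_here = 29, max_so_far = 29
Position 2 (value -19): max_ending_here = 10, max_so_far = 29
Position 3 (value 5): max_ending_here = 15, max_so_far = 29
Position 4 (value 19): max_ending_here = 34, max_so_far = 34
Position 5 (value 10): max_ending_here = 44, max_so_far = 44
Position 6 (value 17): max_ending_here = 61, max_so_far = 61
Position 7 (value -8): max_ending_here = 53, max_so_far = 61
Position 8 (value 10): max_ending_here = 63, max_so_far = 63
Position 9 (value -2): max_ending_here = 61, max_so_far = 63

Maximum subarray: [18, 11, -19, 5, 19, 10, 17, -8, 10]
Maximum sum: 63

The maximum subarray is [18, 11, -19, 5, 19, 10, 17, -8, 10] with sum 63. This subarray runs from index 0 to index 8.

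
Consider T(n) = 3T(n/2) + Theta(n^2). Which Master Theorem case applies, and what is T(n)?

Master Theorem for T(n) = 3T(n/2) + O(n^2):

a = 3, b = 2, c = 2
log_b(a) = log_2(3) = 1.5850

Case 3: c = 2 > log_2(3) = 1.5850
T(n) = O(n^2) = O(n^2)

For T(n) = 3T(n/2) + O(n^2): log_2(3) = 1.5850. This is Case 3 of the Master Theorem (c > log_b(a), work dominated by root), giving O(n^2).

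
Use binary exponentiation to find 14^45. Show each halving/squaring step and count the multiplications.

Computing 14^45 by squaring (build up from 14^1; each line after the first costs one multiplication):

14^1 = 14
14^2 = (14^1)^2 = 14^2 = 196
14^4 = (14^2)^2 = 196^2 = 38416
14^5 = 14 * 14^4 = 14 * 38416 = 537824
14^10 = (14^5)^2 = 537824^2 = 289254654976
14^11 = 14 * 14^10 = 14 * 289254654976 = 4049565169664
14^22 = (14^11)^2 = 4049565169664^2 = 16398978063355821105872896
14^44 = (14^22)^2 = 16398978063355821105872896^2 = 268926481522425436988250652599945506664302107426816
14^45 = 14 * 14^44 = 14 * 268926481522425436988250652599945506664302107426816 = 3764970741313956117835509136399237093300229503975424

Result: 3764970741313956117835509136399237093300229503975424
Multiplications needed: 8 (8 lines after 14^1)

14^45 = 3764970741313956117835509136399237093300229503975424. Using exponentiation by squaring, this requires 8 multiplications. The key idea: if the exponent is even, square the half-power; if odd, multiply by the base once.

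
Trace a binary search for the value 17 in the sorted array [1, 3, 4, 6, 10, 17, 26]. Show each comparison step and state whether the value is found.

Binary search for 17 in [1, 3, 4, 6, 10, 17, 26]:

lo=0, hi=6, mid=3, arr[mid]=6 -> 6 < 17, search right half
lo=4, hi=6, mid=5, arr[mid]=17 -> Found target at index 5!

Binary search finds 17 at index 5 after 2 comparisons. The search repeatedly halves the search space by comparing with the middle element.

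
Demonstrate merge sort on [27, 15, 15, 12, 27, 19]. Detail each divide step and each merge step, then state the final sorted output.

Merge sort trace:

Split: [27, 15, 15, 12, 27, 19] -> [27, 15, 15] and [12, 27, 19]
  Split: [27, 15, 15] -> [27] and [15, 15]
    Split: [15, 15] -> [15] and [15]
    Merge: [15] + [15] -> [15, 15]
  Merge: [27] + [15, 15] -> [15, 15, 27]
  Split: [12, 27, 19] -> [12] and [27, 19]
    Split: [27, 19] -> [27] and [19]
    Merge: [27] + [19] -> [19, 27]
  Merge: [12] + [19, 27] -> [12, 19, 27]
Merge: [15, 15, 27] + [12, 19, 27] -> [12, 15, 15, 19, 27, 27]

Final sorted array: [12, 15, 15, 19, 27, 27]

The merge sort proceeds by recursively splitting the array and merging sorted halves.
After all merges, the sorted array is [12, 15, 15, 19, 27, 27].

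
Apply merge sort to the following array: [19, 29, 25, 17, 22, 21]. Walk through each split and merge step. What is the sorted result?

Merge sort trace:

Split: [19, 29, 25, 17, 22, 21] -> [19, 29, 25] and [17, 22, 21]
  Split: [19, 29, 25] -> [19] and [29, 25]
    Split: [29, 25] -> [29] and [25]
    Merge: [29] + [25] -> [25, 29]
  Merge: [19] + [25, 29] -> [19, 25, 29]
  Split: [17, 22, 21] -> [17] and [22, 21]
    Split: [22, 21] -> [22] and [21]
    Merge: [22] + [21] -> [21, 22]
  Merge: [17] + [21, 22] -> [17, 21, 22]
Merge: [19, 25, 29] + [17, 21, 22] -> [17, 19, 21, 22, 25, 29]

Final sorted array: [17, 19, 21, 22, 25, 29]

The merge sort proceeds by recursively splitting the array and merging sorted halves.
After all merges, the sorted array is [17, 19, 21, 22, 25, 29].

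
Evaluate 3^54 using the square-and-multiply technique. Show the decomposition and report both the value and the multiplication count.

Computing 3^54 by squaring (build up from 3^1; each line after the first costs one multiplication):

3^1 = 3
3^2 = (3^1)^2 = 3^2 = 9
3^3 = 3 * 3^2 = 3 * 9 = 27
3^6 = (3^3)^2 = 27^2 = 729
3^12 = (3^6)^2 = 729^2 = 531441
3^13 = 3 * 3^12 = 3 * 531441 = 1594323
3^26 = (3^13)^2 = 1594323^2 = 2541865828329
3^27 = 3 * 3^26 = 3 * 2541865828329 = 7625597484987
3^54 = (3^27)^2 = 7625597484987^2 = 58149737003040059690390169

Result: 58149737003040059690390169
Multiplications needed: 8 (8 lines after 3^1)

3^54 = 58149737003040059690390169. Using exponentiation by squaring, this requires 8 multiplications. The key idea: if the exponent is even, square the half-power; if odd, multiply by the base once.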